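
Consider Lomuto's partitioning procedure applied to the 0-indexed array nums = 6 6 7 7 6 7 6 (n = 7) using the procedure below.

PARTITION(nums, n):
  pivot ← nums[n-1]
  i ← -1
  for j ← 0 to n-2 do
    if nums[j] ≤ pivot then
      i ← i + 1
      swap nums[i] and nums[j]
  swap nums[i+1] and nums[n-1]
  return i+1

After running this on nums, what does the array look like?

pivot=6, i=-1
j=0: 6≤6, i=0, swap(0,0) ⇒ 6 6 7 7 6 7 6
j=1: 6≤6, i=1, swap(1,1) ⇒ 6 6 7 7 6 7 6
j=2: 7>6, skip
j=3: 7>6, skip
j=4: 6≤6, i=2, swap(2,4) ⇒ 6 6 6 7 7 7 6
j=5: 7>6, skip
swap(3,6) ⇒ 6 6 6 6 7 7 7; return 3

6 6 6 6 7 7 7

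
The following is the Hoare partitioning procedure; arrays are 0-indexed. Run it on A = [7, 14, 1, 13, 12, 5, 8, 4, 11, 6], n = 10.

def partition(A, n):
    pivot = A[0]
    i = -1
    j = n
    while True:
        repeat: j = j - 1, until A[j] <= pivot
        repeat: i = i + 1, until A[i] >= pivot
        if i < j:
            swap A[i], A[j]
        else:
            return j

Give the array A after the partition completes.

[6, 4, 1, 5, 12, 13, 8, 14, 11, 7]

pivot = A[0] = 7; i = -1, j = 10
j→9 (A[9]=6≤7), i→0 (A[0]=7≥7); i<j, swap → [6, 14, 1, 13, 12, 5, 8, 4, 11, 7]
j→7 (A[7]=4≤7), i→1 (A[1]=14≥7); i<j, swap → [6, 4, 1, 13, 12, 5, 8, 14, 11, 7]
j→5 (A[5]=5≤7), i→3 (A[3]=13≥7); i<j, swap → [6, 4, 1, 5, 12, 13, 8, 14, 11, 7]
j→3, i→4; i≥j, return j=3. A = [6, 4, 1, 5, 12, 13, 8, 14, 11, 7]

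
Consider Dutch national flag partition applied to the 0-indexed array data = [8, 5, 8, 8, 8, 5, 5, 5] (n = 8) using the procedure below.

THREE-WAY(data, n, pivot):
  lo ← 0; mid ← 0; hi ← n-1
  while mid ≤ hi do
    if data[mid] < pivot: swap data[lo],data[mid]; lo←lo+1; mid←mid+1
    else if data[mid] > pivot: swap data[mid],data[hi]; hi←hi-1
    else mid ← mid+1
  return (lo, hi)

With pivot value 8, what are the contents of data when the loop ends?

[5, 5, 5, 5, 8, 8, 8, 8]

pivot = 8; lo=0, mid=0, hi=7
data[mid]=8=8: mid=1
data[mid]=5<8: swap data[0],data[1]; lo=1,mid=2 → [5, 8, 8, 8, 8, 5, 5, 5]
data[mid]=8=8: mid=3
data[mid]=8=8: mid=4
data[mid]=8=8: mid=5
data[mid]=5<8: swap data[1],data[5]; lo=2,mid=6 → [5, 5, 8, 8, 8, 8, 5, 5]
data[mid]=5<8: swap data[2],data[6]; lo=3,mid=7 → [5, 5, 5, 8, 8, 8, 8, 5]
data[mid]=5<8: swap data[3],data[7]; lo=4,mid=8 → [5, 5, 5, 5, 8, 8, 8, 8]
end: lo=4, hi=7; data = [5, 5, 5, 5, 8, 8, 8, 8]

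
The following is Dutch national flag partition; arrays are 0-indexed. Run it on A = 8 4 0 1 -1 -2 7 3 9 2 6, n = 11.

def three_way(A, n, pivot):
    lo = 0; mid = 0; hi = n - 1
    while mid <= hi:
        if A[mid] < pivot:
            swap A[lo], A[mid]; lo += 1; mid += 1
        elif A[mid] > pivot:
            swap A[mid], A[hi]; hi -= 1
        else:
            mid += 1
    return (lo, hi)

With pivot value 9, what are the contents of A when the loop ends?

pivot = 9; lo=0, mid=0, hi=10
A[mid]=8<9: swap A[0],A[0]; lo=1,mid=1 → 8 4 0 1 -1 -2 7 3 9 2 6
A[mid]=4<9: swap A[1],A[1]; lo=2,mid=2 → 8 4 0 1 -1 -2 7 3 9 2 6
A[mid]=0<9: swap A[2],A[2]; lo=3,mid=3 → 8 4 0 1 -1 -2 7 3 9 2 6
A[mid]=1<9: swap A[3],A[3]; lo=4,mid=4 → 8 4 0 1 -1 -2 7 3 9 2 6
A[mid]=-1<9: swap A[4],A[4]; lo=5,mid=5 → 8 4 0 1 -1 -2 7 3 9 2 6
A[mid]=-2<9: swap A[5],A[5]; lo=6,mid=6 → 8 4 0 1 -1 -2 7 3 9 2 6
A[mid]=7<9: swap A[6],A[6]; lo=7,mid=7 → 8 4 0 1 -1 -2 7 3 9 2 6
A[mid]=3<9: swap A[7],A[7]; lo=8,mid=8 → 8 4 0 1 -1 -2 7 3 9 2 6
A[mid]=9=9: mid=9
A[mid]=2<9: swap A[8],A[9]; lo=9,mid=10 → 8 4 0 1 -1 -2 7 3 2 9 6
A[mid]=6<9: swap A[9],A[10]; lo=10,mid=11 → 8 4 0 1 -1 -2 7 3 2 6 9
end: lo=10, hi=10; A = 8 4 0 1 -1 -2 7 3 2 6 9

8 4 0 1 -1 -2 7 3 2 6 9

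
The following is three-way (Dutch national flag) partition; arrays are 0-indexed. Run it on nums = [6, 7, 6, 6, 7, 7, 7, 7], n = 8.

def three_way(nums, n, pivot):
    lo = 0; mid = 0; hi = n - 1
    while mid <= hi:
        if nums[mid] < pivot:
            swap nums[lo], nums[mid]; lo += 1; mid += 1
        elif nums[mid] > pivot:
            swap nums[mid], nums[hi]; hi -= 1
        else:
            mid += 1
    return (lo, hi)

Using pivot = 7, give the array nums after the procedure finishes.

[6, 6, 6, 7, 7, 7, 7, 7]

pivot = 7; lo=0, mid=0, hi=7
nums[mid]=6<7: swap nums[0],nums[0]; lo=1,mid=1 → [6, 7, 6, 6, 7, 7, 7, 7]
nums[mid]=7=7: mid=2
nums[mid]=6<7: swap nums[1],nums[2]; lo=2,mid=3 → [6, 6, 7, 6, 7, 7, 7, 7]
nums[mid]=6<7: swap nums[2],nums[3]; lo=3,mid=4 → [6, 6, 6, 7, 7, 7, 7, 7]
nums[mid]=7=7: mid=5
nums[mid]=7=7: mid=6
nums[mid]=7=7: mid=7
nums[mid]=7=7: mid=8
end: lo=3, hi=7; nums = [6, 6, 6, 7, 7, 7, 7, 7]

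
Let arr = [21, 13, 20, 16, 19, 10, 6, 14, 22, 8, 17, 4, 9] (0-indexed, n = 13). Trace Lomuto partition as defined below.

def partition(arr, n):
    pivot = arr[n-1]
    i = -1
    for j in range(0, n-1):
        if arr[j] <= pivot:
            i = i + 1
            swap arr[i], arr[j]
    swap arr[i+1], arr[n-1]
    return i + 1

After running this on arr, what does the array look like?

pivot = arr[12] = 9; i = -1
j=0: arr[0]=21 > 9 → no swap
j=1: arr[1]=13 > 9 → no swap
j=2: arr[2]=20 > 9 → no swap
j=3: arr[3]=16 > 9 → no swap
j=4: arr[4]=19 > 9 → no swap
j=5: arr[5]=10 > 9 → no swap
j=6: arr[6]=6 ≤ 9 → i=0, swap arr[0],arr[6] → [6, 13, 20, 16, 19, 10, 21, 14, 22, 8, 17, 4, 9]
j=7: arr[7]=14 > 9 → no swap
j=8: arr[8]=22 > 9 → no swap
j=9: arr[9]=8 ≤ 9 → i=1, swap arr[1],arr[9] → [6, 8, 20, 16, 19, 10, 21, 14, 22, 13, 17, 4, 9]
j=10: arr[10]=17 > 9 → no swap
j=11: arr[11]=4 ≤ 9 → i=2, swap arr[2],arr[11] → [6, 8, 4, 16, 19, 10, 21, 14, 22, 13, 17, 20, 9]
final swap arr[3],arr[12] → [6, 8, 4, 9, 19, 10, 21, 14, 22, 13, 17, 20, 16]; return 3

[6, 8, 4, 9, 19, 10, 21, 14, 22, 13, 17, 20, 16]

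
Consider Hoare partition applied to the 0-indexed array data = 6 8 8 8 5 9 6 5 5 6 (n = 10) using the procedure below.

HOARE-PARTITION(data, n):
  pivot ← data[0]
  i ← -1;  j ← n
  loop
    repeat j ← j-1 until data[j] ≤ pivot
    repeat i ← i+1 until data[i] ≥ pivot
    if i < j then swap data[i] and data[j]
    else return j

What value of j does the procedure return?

pivot=6
j stops at 9 (6), i stops at 0 (6); swap ⇒ 6 8 8 8 5 9 6 5 5 6
j stops at 8 (5), i stops at 1 (8); swap ⇒ 6 5 8 8 5 9 6 5 8 6
j stops at 7 (5), i stops at 2 (8); swap ⇒ 6 5 5 8 5 9 6 8 8 6
j stops at 6 (6), i stops at 3 (8); swap ⇒ 6 5 5 6 5 9 8 8 8 6
j stops at 4, i stops at 5; i≥j ⇒ return 4. data=6 5 5 6 5 9 8 8 8 6

4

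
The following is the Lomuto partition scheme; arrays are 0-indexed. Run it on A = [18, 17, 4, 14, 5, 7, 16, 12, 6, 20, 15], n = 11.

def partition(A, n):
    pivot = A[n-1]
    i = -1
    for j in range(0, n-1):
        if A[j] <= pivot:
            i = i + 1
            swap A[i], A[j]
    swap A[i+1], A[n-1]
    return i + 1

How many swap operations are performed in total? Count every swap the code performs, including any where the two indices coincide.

7

pivot=15, i=-1
j=0: 18>15, skip
j=1: 17>15, skip
j=2: 4≤15, i=0, swap(0,2) ⇒ [4, 17, 18, 14, 5, 7, 16, 12, 6, 20, 15]
j=3: 14≤15, i=1, swap(1,3) ⇒ [4, 14, 18, 17, 5, 7, 16, 12, 6, 20, 15]
j=4: 5≤15, i=2, swap(2,4) ⇒ [4, 14, 5, 17, 18, 7, 16, 12, 6, 20, 15]
j=5: 7≤15, i=3, swap(3,5) ⇒ [4, 14, 5, 7, 18, 17, 16, 12, 6, 20, 15]
j=6: 16>15, skip
j=7: 12≤15, i=4, swap(4,7) ⇒ [4, 14, 5, 7, 12, 17, 16, 18, 6, 20, 15]
j=8: 6≤15, i=5, swap(5,8) ⇒ [4, 14, 5, 7, 12, 6, 16, 18, 17, 20, 15]
j=9: 20>15, skip
swap(6,10) ⇒ [4, 14, 5, 7, 12, 6, 15, 18, 17, 20, 16]; return 6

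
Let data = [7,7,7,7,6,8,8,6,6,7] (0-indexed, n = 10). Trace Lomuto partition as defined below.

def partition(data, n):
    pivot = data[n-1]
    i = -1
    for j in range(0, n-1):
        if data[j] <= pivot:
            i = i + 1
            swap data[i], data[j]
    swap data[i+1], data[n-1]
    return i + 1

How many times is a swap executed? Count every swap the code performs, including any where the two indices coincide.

8

pivot=7, i=-1
j=0: 7≤7, i=0, swap(0,0) ⇒ [7,7,7,7,6,8,8,6,6,7]
j=1: 7≤7, i=1, swap(1,1) ⇒ [7,7,7,7,6,8,8,6,6,7]
j=2: 7≤7, i=2, swap(2,2) ⇒ [7,7,7,7,6,8,8,6,6,7]
j=3: 7≤7, i=3, swap(3,3) ⇒ [7,7,7,7,6,8,8,6,6,7]
j=4: 6≤7, i=4, swap(4,4) ⇒ [7,7,7,7,6,8,8,6,6,7]
j=5: 8>7, skip
j=6: 8>7, skip
j=7: 6≤7, i=5, swap(5,7) ⇒ [7,7,7,7,6,6,8,8,6,7]
j=8: 6≤7, i=6, swap(6,8) ⇒ [7,7,7,7,6,6,6,8,8,7]
swap(7,9) ⇒ [7,7,7,7,6,6,6,7,8,8]; return 7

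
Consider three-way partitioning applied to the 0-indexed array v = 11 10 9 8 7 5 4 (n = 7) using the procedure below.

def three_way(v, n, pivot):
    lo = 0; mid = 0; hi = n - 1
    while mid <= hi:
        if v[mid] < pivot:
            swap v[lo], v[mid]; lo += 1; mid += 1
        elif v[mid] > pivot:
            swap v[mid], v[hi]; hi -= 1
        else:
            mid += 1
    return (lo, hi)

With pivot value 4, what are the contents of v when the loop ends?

4 9 8 7 5 10 11

lo=0 mid=0 hi=6
11>4: swap(0,6), hi=5 ⇒ 4 10 9 8 7 5 11
4=4: mid=1
10>4: swap(1,5), hi=4 ⇒ 4 5 9 8 7 10 11
5>4: swap(1,4), hi=3 ⇒ 4 7 9 8 5 10 11
7>4: swap(1,3), hi=2 ⇒ 4 8 9 7 5 10 11
8>4: swap(1,2), hi=1 ⇒ 4 9 8 7 5 10 11
9>4: swap(1,1), hi=0 ⇒ 4 9 8 7 5 10 11
done. lo=0 hi=0; v=4 9 8 7 5 10 11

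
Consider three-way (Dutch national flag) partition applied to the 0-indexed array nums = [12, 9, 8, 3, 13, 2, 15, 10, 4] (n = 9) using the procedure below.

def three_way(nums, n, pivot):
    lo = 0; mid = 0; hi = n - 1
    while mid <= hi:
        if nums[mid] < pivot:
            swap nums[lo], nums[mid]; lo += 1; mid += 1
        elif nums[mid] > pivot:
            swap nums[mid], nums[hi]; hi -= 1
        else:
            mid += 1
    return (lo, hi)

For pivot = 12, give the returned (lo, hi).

pivot = 12; lo=0, mid=0, hi=8
nums[mid]=12=12: mid=1
nums[mid]=9<12: swap nums[0],nums[1]; lo=1,mid=2 → [9, 12, 8, 3, 13, 2, 15, 10, 4]
nums[mid]=8<12: swap nums[1],nums[2]; lo=2,mid=3 → [9, 8, 12, 3, 13, 2, 15, 10, 4]
nums[mid]=3<12: swap nums[2],nums[3]; lo=3,mid=4 → [9, 8, 3, 12, 13, 2, 15, 10, 4]
nums[mid]=13>12: swap nums[4],nums[8]; hi=7 → [9, 8, 3, 12, 4, 2, 15, 10, 13]
nums[mid]=4<12: swap nums[3],nums[4]; lo=4,mid=5 → [9, 8, 3, 4, 12, 2, 15, 10, 13]
nums[mid]=2<12: swap nums[4],nums[5]; lo=5,mid=6 → [9, 8, 3, 4, 2, 12, 15, 10, 13]
nums[mid]=15>12: swap nums[6],nums[7]; hi=6 → [9, 8, 3, 4, 2, 12, 10, 15, 13]
nums[mid]=10<12: swap nums[5],nums[6]; lo=6,mid=7 → [9, 8, 3, 4, 2, 10, 12, 15, 13]
end: lo=6, hi=6; nums = [9, 8, 3, 4, 2, 10, 12, 15, 13]

(6, 6)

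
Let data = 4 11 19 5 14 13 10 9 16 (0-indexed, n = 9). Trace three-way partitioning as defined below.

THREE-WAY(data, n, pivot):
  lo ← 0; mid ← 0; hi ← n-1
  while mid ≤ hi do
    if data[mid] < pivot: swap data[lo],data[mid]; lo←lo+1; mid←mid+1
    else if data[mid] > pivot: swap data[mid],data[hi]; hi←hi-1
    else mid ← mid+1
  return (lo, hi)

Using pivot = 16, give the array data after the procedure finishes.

pivot = 16; lo=0, mid=0, hi=8
data[mid]=4<16: swap data[0],data[0]; lo=1,mid=1 → 4 11 19 5 14 13 10 9 16
data[mid]=11<16: swap data[1],data[1]; lo=2,mid=2 → 4 11 19 5 14 13 10 9 16
data[mid]=19>16: swap data[2],data[8]; hi=7 → 4 11 16 5 14 13 10 9 19
data[mid]=16=16: mid=3
data[mid]=5<16: swap data[2],data[3]; lo=3,mid=4 → 4 11 5 16 14 13 10 9 19
data[mid]=14<16: swap data[3],data[4]; lo=4,mid=5 → 4 11 5 14 16 13 10 9 19
data[mid]=13<16: swap data[4],data[5]; lo=5,mid=6 → 4 11 5 14 13 16 10 9 19
data[mid]=10<16: swap data[5],data[6]; lo=6,mid=7 → 4 11 5 14 13 10 16 9 19
data[mid]=9<16: swap data[6],data[7]; lo=7,mid=8 → 4 11 5 14 13 10 9 16 19
end: lo=7, hi=7; data = 4 11 5 14 13 10 9 16 19

4 11 5 14 13 10 9 16 19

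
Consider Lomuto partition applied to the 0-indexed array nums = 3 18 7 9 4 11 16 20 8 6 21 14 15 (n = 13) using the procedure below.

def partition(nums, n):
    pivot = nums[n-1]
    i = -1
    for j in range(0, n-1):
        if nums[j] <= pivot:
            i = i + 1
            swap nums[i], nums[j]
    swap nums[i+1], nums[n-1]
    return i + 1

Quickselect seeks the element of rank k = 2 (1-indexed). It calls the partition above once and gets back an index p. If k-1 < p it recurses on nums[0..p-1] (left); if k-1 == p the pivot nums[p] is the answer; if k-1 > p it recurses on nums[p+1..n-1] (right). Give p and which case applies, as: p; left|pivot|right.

8; left

pivot = nums[12] = 15; i = -1
j=0: nums[0]=3 ≤ 15 → i=0, swap nums[0],nums[0] (no change) → 3 18 7 9 4 11 16 20 8 6 21 14 15
j=1: nums[1]=18 > 15 → no swap
j=2: nums[2]=7 ≤ 15 → i=1, swap nums[1],nums[2] → 3 7 18 9 4 11 16 20 8 6 21 14 15
j=3: nums[3]=9 ≤ 15 → i=2, swap nums[2],nums[3] → 3 7 9 18 4 11 16 20 8 6 21 14 15
j=4: nums[4]=4 ≤ 15 → i=3, swap nums[3],nums[4] → 3 7 9 4 18 11 16 20 8 6 21 14 15
j=5: nums[5]=11 ≤ 15 → i=4, swap nums[4],nums[5] → 3 7 9 4 11 18 16 20 8 6 21 14 15
j=6: nums[6]=16 > 15 → no swap
j=7: nums[7]=20 > 15 → no swap
j=8: nums[8]=8 ≤ 15 → i=5, swap nums[5],nums[8] → 3 7 9 4 11 8 16 20 18 6 21 14 15
j=9: nums[9]=6 ≤ 15 → i=6, swap nums[6],nums[9] → 3 7 9 4 11 8 6 20 18 16 21 14 15
j=10: nums[10]=21 > 15 → no swap
j=11: nums[11]=14 ≤ 15 → i=7, swap nums[7],nums[11] → 3 7 9 4 11 8 6 14 18 16 21 20 15
final swap nums[8],nums[12] → 3 7 9 4 11 8 6 14 15 16 21 20 18; return 8
p = 8; k-1 = 1 < 8 ⇒ left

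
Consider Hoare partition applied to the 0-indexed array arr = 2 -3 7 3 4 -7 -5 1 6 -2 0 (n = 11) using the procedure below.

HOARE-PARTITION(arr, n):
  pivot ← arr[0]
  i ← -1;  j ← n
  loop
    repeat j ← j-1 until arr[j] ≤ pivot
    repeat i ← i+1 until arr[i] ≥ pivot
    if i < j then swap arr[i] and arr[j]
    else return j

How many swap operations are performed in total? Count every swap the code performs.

pivot=2
j stops at 10 (0), i stops at 0 (2); swap ⇒ 0 -3 7 3 4 -7 -5 1 6 -2 2
j stops at 9 (-2), i stops at 2 (7); swap ⇒ 0 -3 -2 3 4 -7 -5 1 6 7 2
j stops at 7 (1), i stops at 3 (3); swap ⇒ 0 -3 -2 1 4 -7 -5 3 6 7 2
j stops at 6 (-5), i stops at 4 (4); swap ⇒ 0 -3 -2 1 -5 -7 4 3 6 7 2
j stops at 5, i stops at 6; i≥j ⇒ return 5. arr=0 -3 -2 1 -5 -7 4 3 6 7 2

4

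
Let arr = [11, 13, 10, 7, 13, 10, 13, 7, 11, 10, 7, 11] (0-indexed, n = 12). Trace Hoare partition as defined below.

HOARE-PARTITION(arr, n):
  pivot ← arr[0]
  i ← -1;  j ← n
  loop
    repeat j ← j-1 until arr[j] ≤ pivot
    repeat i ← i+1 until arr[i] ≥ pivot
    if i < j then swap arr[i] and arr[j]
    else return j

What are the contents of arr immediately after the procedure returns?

[11, 7, 10, 7, 10, 10, 11, 7, 13, 13, 13, 11]

pivot=11
j stops at 11 (11), i stops at 0 (11); swap ⇒ [11, 13, 10, 7, 13, 10, 13, 7, 11, 10, 7, 11]
j stops at 10 (7), i stops at 1 (13); swap ⇒ [11, 7, 10, 7, 13, 10, 13, 7, 11, 10, 13, 11]
j stops at 9 (10), i stops at 4 (13); swap ⇒ [11, 7, 10, 7, 10, 10, 13, 7, 11, 13, 13, 11]
j stops at 8 (11), i stops at 6 (13); swap ⇒ [11, 7, 10, 7, 10, 10, 11, 7, 13, 13, 13, 11]
j stops at 7, i stops at 8; i≥j ⇒ return 7. arr=[11, 7, 10, 7, 10, 10, 11, 7, 13, 13, 13, 11]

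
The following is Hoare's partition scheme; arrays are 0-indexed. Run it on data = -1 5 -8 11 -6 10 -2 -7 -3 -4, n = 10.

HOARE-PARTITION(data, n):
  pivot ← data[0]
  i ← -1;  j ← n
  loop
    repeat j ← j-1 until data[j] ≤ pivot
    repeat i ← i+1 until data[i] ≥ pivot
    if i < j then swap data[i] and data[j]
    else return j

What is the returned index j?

5

pivot = data[0] = -1; i = -1, j = 10
j→9 (data[9]=-4≤-1), i→0 (data[0]=-1≥-1); i<j, swap → -4 5 -8 11 -6 10 -2 -7 -3 -1
j→8 (data[8]=-3≤-1), i→1 (data[1]=5≥-1); i<j, swap → -4 -3 -8 11 -6 10 -2 -7 5 -1
j→7 (data[7]=-7≤-1), i→3 (data[3]=11≥-1); i<j, swap → -4 -3 -8 -7 -6 10 -2 11 5 -1
j→6 (data[6]=-2≤-1), i→5 (data[5]=10≥-1); i<j, swap → -4 -3 -8 -7 -6 -2 10 11 5 -1
j→5, i→6; i≥j, return j=5. data = -4 -3 -8 -7 -6 -2 10 11 5 -1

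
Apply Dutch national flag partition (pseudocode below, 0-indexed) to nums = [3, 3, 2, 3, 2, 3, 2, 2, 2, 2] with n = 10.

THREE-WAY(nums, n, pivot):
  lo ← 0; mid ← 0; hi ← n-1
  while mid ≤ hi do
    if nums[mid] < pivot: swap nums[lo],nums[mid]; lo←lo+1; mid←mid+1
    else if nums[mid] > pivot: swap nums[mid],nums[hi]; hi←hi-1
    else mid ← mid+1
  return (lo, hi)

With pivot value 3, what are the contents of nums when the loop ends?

[2, 2, 2, 2, 2, 2, 3, 3, 3, 3]

lo=0 mid=0 hi=9
3=3: mid=1
3=3: mid=2
2<3: swap(0,2), lo=1 mid=3 ⇒ [2, 3, 3, 3, 2, 3, 2, 2, 2, 2]
3=3: mid=4
2<3: swap(1,4), lo=2 mid=5 ⇒ [2, 2, 3, 3, 3, 3, 2, 2, 2, 2]
3=3: mid=6
2<3: swap(2,6), lo=3 mid=7 ⇒ [2, 2, 2, 3, 3, 3, 3, 2, 2, 2]
2<3: swap(3,7), lo=4 mid=8 ⇒ [2, 2, 2, 2, 3, 3, 3, 3, 2, 2]
2<3: swap(4,8), lo=5 mid=9 ⇒ [2, 2, 2, 2, 2, 3, 3, 3, 3, 2]
2<3: swap(5,9), lo=6 mid=10 ⇒ [2, 2, 2, 2, 2, 2, 3, 3, 3, 3]
done. lo=6 hi=9; nums=[2, 2, 2, 2, 2, 2, 3, 3, 3, 3]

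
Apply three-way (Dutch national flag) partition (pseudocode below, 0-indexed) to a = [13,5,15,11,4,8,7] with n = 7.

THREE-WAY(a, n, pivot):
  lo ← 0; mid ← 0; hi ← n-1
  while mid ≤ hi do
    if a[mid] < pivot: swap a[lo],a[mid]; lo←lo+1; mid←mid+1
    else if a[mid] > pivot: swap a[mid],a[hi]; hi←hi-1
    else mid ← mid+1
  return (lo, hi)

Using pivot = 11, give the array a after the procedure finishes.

pivot = 11; lo=0, mid=0, hi=6
a[mid]=13>11: swap a[0],a[6]; hi=5 → [7,5,15,11,4,8,13]
a[mid]=7<11: swap a[0],a[0]; lo=1,mid=1 → [7,5,15,11,4,8,13]
a[mid]=5<11: swap a[1],a[1]; lo=2,mid=2 → [7,5,15,11,4,8,13]
a[mid]=15>11: swap a[2],a[5]; hi=4 → [7,5,8,11,4,15,13]
a[mid]=8<11: swap a[2],a[2]; lo=3,mid=3 → [7,5,8,11,4,15,13]
a[mid]=11=11: mid=4
a[mid]=4<11: swap a[3],a[4]; lo=4,mid=5 → [7,5,8,4,11,15,13]
end: lo=4, hi=4; a = [7,5,8,4,11,15,13]

[7,5,8,4,11,15,13]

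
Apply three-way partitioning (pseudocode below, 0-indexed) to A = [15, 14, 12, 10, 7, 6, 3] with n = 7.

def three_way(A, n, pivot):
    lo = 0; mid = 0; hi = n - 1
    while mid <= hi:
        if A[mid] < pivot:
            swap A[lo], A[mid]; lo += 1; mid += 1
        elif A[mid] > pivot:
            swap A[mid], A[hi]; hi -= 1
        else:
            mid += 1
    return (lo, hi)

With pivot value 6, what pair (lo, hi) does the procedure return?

(1, 1)

pivot = 6; lo=0, mid=0, hi=6
A[mid]=15>6: swap A[0],A[6]; hi=5 → [3, 14, 12, 10, 7, 6, 15]
A[mid]=3<6: swap A[0],A[0]; lo=1,mid=1 → [3, 14, 12, 10, 7, 6, 15]
A[mid]=14>6: swap A[1],A[5]; hi=4 → [3, 6, 12, 10, 7, 14, 15]
A[mid]=6=6: mid=2
A[mid]=12>6: swap A[2],A[4]; hi=3 → [3, 6, 7, 10, 12, 14, 15]
A[mid]=7>6: swap A[2],A[3]; hi=2 → [3, 6, 10, 7, 12, 14, 15]
A[mid]=10>6: swap A[2],A[2]; hi=1 → [3, 6, 10, 7, 12, 14, 15]
end: lo=1, hi=1; A = [3, 6, 10, 7, 12, 14, 15]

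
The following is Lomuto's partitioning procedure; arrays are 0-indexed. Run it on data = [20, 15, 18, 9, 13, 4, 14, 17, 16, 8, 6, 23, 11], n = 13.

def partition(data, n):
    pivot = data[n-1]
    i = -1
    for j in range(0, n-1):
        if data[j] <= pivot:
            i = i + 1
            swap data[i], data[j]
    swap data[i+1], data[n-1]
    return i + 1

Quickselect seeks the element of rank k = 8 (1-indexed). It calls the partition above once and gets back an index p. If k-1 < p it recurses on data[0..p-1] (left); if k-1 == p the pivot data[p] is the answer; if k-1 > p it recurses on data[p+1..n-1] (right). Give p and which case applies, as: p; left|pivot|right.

4; right

pivot=11, i=-1
j=0: 20>11, skip
j=1: 15>11, skip
j=2: 18>11, skip
j=3: 9≤11, i=0, swap(0,3) ⇒ [9, 15, 18, 20, 13, 4, 14, 17, 16, 8, 6, 23, 11]
j=4: 13>11, skip
j=5: 4≤11, i=1, swap(1,5) ⇒ [9, 4, 18, 20, 13, 15, 14, 17, 16, 8, 6, 23, 11]
j=6: 14>11, skip
j=7: 17>11, skip
j=8: 16>11, skip
j=9: 8≤11, i=2, swap(2,9) ⇒ [9, 4, 8, 20, 13, 15, 14, 17, 16, 18, 6, 23, 11]
j=10: 6≤11, i=3, swap(3,10) ⇒ [9, 4, 8, 6, 13, 15, 14, 17, 16, 18, 20, 23, 11]
j=11: 23>11, skip
swap(4,12) ⇒ [9, 4, 8, 6, 11, 15, 14, 17, 16, 18, 20, 23, 13]; return 4
p = 4; k-1 = 7 > 4 ⇒ right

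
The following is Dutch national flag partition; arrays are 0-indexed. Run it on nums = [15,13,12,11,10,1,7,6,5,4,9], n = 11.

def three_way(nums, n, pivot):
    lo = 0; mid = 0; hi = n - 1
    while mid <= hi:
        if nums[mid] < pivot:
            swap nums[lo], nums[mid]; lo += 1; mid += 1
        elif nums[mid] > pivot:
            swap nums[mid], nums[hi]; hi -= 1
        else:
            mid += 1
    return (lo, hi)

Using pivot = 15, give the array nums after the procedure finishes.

[13,12,11,10,1,7,6,5,4,9,15]

lo=0 mid=0 hi=10
15=15: mid=1
13<15: swap(0,1), lo=1 mid=2 ⇒ [13,15,12,11,10,1,7,6,5,4,9]
12<15: swap(1,2), lo=2 mid=3 ⇒ [13,12,15,11,10,1,7,6,5,4,9]
11<15: swap(2,3), lo=3 mid=4 ⇒ [13,12,11,15,10,1,7,6,5,4,9]
10<15: swap(3,4), lo=4 mid=5 ⇒ [13,12,11,10,15,1,7,6,5,4,9]
1<15: swap(4,5), lo=5 mid=6 ⇒ [13,12,11,10,1,15,7,6,5,4,9]
7<15: swap(5,6), lo=6 mid=7 ⇒ [13,12,11,10,1,7,15,6,5,4,9]
6<15: swap(6,7), lo=7 mid=8 ⇒ [13,12,11,10,1,7,6,15,5,4,9]
5<15: swap(7,8), lo=8 mid=9 ⇒ [13,12,11,10,1,7,6,5,15,4,9]
4<15: swap(8,9), lo=9 mid=10 ⇒ [13,12,11,10,1,7,6,5,4,15,9]
9<15: swap(9,10), lo=10 mid=11 ⇒ [13,12,11,10,1,7,6,5,4,9,15]
done. lo=10 hi=10; nums=[13,12,11,10,1,7,6,5,4,9,15]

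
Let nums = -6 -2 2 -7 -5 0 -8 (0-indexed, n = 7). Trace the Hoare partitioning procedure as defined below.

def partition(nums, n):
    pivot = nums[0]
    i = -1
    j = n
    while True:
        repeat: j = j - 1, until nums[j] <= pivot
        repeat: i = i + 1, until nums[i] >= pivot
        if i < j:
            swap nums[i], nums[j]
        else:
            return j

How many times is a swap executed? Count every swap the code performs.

pivot = nums[0] = -6; i = -1, j = 7
j→6 (nums[6]=-8≤-6), i→0 (nums[0]=-6≥-6); i<j, swap → -8 -2 2 -7 -5 0 -6
j→3 (nums[3]=-7≤-6), i→1 (nums[1]=-2≥-6); i<j, swap → -8 -7 2 -2 -5 0 -6
j→1, i→2; i≥j, return j=1. nums = -8 -7 2 -2 -5 0 -6

2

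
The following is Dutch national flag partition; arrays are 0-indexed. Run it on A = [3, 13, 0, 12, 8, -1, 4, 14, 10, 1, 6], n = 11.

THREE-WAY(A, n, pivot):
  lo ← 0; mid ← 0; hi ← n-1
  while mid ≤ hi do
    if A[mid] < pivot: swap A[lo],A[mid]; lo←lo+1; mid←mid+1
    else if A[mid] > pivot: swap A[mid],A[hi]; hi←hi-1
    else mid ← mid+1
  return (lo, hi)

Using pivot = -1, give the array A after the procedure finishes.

pivot = -1; lo=0, mid=0, hi=10
A[mid]=3>-1: swap A[0],A[10]; hi=9 → [6, 13, 0, 12, 8, -1, 4, 14, 10, 1, 3]
A[mid]=6>-1: swap A[0],A[9]; hi=8 → [1, 13, 0, 12, 8, -1, 4, 14, 10, 6, 3]
A[mid]=1>-1: swap A[0],A[8]; hi=7 → [10, 13, 0, 12, 8, -1, 4, 14, 1, 6, 3]
A[mid]=10>-1: swap A[0],A[7]; hi=6 → [14, 13, 0, 12, 8, -1, 4, 10, 1, 6, 3]
A[mid]=14>-1: swap A[0],A[6]; hi=5 → [4, 13, 0, 12, 8, -1, 14, 10, 1, 6, 3]
A[mid]=4>-1: swap A[0],A[5]; hi=4 → [-1, 13, 0, 12, 8, 4, 14, 10, 1, 6, 3]
A[mid]=-1=-1: mid=1
A[mid]=13>-1: swap A[1],A[4]; hi=3 → [-1, 8, 0, 12, 13, 4, 14, 10, 1, 6, 3]
A[mid]=8>-1: swap A[1],A[3]; hi=2 → [-1, 12, 0, 8, 13, 4, 14, 10, 1, 6, 3]
A[mid]=12>-1: swap A[1],A[2]; hi=1 → [-1, 0, 12, 8, 13, 4, 14, 10, 1, 6, 3]
A[mid]=0>-1: swap A[1],A[1]; hi=0 → [-1, 0, 12, 8, 13, 4, 14, 10, 1, 6, 3]
end: lo=0, hi=0; A = [-1, 0, 12, 8, 13, 4, 14, 10, 1, 6, 3]

[-1, 0, 12, 8, 13, 4, 14, 10, 1, 6, 3]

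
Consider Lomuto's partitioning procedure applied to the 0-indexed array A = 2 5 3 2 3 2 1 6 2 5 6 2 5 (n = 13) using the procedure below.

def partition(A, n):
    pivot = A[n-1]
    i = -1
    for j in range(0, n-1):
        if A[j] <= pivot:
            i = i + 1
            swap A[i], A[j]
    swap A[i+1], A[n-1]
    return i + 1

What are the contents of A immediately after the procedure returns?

pivot=5, i=-1
j=0: 2≤5, i=0, swap(0,0) ⇒ 2 5 3 2 3 2 1 6 2 5 6 2 5
j=1: 5≤5, i=1, swap(1,1) ⇒ 2 5 3 2 3 2 1 6 2 5 6 2 5
j=2: 3≤5, i=2, swap(2,2) ⇒ 2 5 3 2 3 2 1 6 2 5 6 2 5
j=3: 2≤5, i=3, swap(3,3) ⇒ 2 5 3 2 3 2 1 6 2 5 6 2 5
j=4: 3≤5, i=4, swap(4,4) ⇒ 2 5 3 2 3 2 1 6 2 5 6 2 5
j=5: 2≤5, i=5, swap(5,5) ⇒ 2 5 3 2 3 2 1 6 2 5 6 2 5
j=6: 1≤5, i=6, swap(6,6) ⇒ 2 5 3 2 3 2 1 6 2 5 6 2 5
j=7: 6>5, skip
j=8: 2≤5, i=7, swap(7,8) ⇒ 2 5 3 2 3 2 1 2 6 5 6 2 5
j=9: 5≤5, i=8, swap(8,9) ⇒ 2 5 3 2 3 2 1 2 5 6 6 2 5
j=10: 6>5, skip
j=11: 2≤5, i=9, swap(9,11) ⇒ 2 5 3 2 3 2 1 2 5 2 6 6 5
swap(10,12) ⇒ 2 5 3 2 3 2 1 2 5 2 5 6 6; return 10

2 5 3 2 3 2 1 2 5 2 5 6 6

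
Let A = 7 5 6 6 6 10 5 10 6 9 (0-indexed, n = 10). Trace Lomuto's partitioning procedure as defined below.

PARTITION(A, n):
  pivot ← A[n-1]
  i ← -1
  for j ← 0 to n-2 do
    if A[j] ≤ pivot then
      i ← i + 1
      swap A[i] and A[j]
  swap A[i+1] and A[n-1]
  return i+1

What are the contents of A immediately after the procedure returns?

7 5 6 6 6 5 6 9 10 10

pivot=9, i=-1
j=0: 7≤9, i=0, swap(0,0) ⇒ 7 5 6 6 6 10 5 10 6 9
j=1: 5≤9, i=1, swap(1,1) ⇒ 7 5 6 6 6 10 5 10 6 9
j=2: 6≤9, i=2, swap(2,2) ⇒ 7 5 6 6 6 10 5 10 6 9
j=3: 6≤9, i=3, swap(3,3) ⇒ 7 5 6 6 6 10 5 10 6 9
j=4: 6≤9, i=4, swap(4,4) ⇒ 7 5 6 6 6 10 5 10 6 9
j=5: 10>9, skip
j=6: 5≤9, i=5, swap(5,6) ⇒ 7 5 6 6 6 5 10 10 6 9
j=7: 10>9, skip
j=8: 6≤9, i=6, swap(6,8) ⇒ 7 5 6 6 6 5 6 10 10 9
swap(7,9) ⇒ 7 5 6 6 6 5 6 9 10 10; return 7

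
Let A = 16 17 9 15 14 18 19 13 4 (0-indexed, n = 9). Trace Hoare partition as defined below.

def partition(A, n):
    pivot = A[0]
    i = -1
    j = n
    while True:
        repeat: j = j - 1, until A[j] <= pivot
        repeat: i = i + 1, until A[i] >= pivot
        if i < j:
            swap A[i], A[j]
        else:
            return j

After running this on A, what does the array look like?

4 13 9 15 14 18 19 17 16

pivot=16
j stops at 8 (4), i stops at 0 (16); swap ⇒ 4 17 9 15 14 18 19 13 16
j stops at 7 (13), i stops at 1 (17); swap ⇒ 4 13 9 15 14 18 19 17 16
j stops at 4, i stops at 5; i≥j ⇒ return 4. A=4 13 9 15 14 18 19 17 16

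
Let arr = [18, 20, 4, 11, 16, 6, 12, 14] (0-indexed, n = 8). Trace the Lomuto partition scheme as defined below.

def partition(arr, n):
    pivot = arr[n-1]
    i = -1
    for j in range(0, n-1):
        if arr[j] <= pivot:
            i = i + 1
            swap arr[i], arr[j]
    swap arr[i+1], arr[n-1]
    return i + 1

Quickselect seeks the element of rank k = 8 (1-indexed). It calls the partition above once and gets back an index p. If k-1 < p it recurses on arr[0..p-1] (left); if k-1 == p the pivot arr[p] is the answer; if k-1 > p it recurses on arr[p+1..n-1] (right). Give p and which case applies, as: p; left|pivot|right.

4; right

pivot = arr[7] = 14; i = -1
j=0: arr[0]=18 > 14 → no swap
j=1: arr[1]=20 > 14 → no swap
j=2: arr[2]=4 ≤ 14 → i=0, swap arr[0],arr[2] → [4, 20, 18, 11, 16, 6, 12, 14]
j=3: arr[3]=11 ≤ 14 → i=1, swap arr[1],arr[3] → [4, 11, 18, 20, 16, 6, 12, 14]
j=4: arr[4]=16 > 14 → no swap
j=5: arr[5]=6 ≤ 14 → i=2, swap arr[2],arr[5] → [4, 11, 6, 20, 16, 18, 12, 14]
j=6: arr[6]=12 ≤ 14 → i=3, swap arr[3],arr[6] → [4, 11, 6, 12, 16, 18, 20, 14]
final swap arr[4],arr[7] → [4, 11, 6, 12, 14, 18, 20, 16]; return 4
p = 4; k-1 = 7 > 4 ⇒ right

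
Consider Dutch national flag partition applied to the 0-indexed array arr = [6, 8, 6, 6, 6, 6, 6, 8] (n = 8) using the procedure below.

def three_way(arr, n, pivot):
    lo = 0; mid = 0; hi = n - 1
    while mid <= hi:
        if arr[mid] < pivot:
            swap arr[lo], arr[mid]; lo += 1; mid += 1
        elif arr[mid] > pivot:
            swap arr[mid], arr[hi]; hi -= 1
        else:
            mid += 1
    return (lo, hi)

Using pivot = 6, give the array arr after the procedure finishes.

[6, 6, 6, 6, 6, 6, 8, 8]

lo=0 mid=0 hi=7
6=6: mid=1
8>6: swap(1,7), hi=6 ⇒ [6, 8, 6, 6, 6, 6, 6, 8]
8>6: swap(1,6), hi=5 ⇒ [6, 6, 6, 6, 6, 6, 8, 8]
6=6: mid=2
6=6: mid=3
6=6: mid=4
6=6: mid=5
6=6: mid=6
done. lo=0 hi=5; arr=[6, 6, 6, 6, 6, 6, 8, 8]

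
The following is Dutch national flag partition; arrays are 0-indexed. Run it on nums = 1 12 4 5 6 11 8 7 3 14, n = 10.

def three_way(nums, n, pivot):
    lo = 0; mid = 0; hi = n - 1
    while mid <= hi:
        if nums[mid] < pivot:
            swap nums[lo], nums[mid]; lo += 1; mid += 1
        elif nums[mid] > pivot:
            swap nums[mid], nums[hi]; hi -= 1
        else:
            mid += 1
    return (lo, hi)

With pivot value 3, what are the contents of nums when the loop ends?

1 3 5 6 11 8 7 4 14 12

pivot = 3; lo=0, mid=0, hi=9
nums[mid]=1<3: swap nums[0],nums[0]; lo=1,mid=1 → 1 12 4 5 6 11 8 7 3 14
nums[mid]=12>3: swap nums[1],nums[9]; hi=8 → 1 14 4 5 6 11 8 7 3 12
nums[mid]=14>3: swap nums[1],nums[8]; hi=7 → 1 3 4 5 6 11 8 7 14 12
nums[mid]=3=3: mid=2
nums[mid]=4>3: swap nums[2],nums[7]; hi=6 → 1 3 7 5 6 11 8 4 14 12
nums[mid]=7>3: swap nums[2],nums[6]; hi=5 → 1 3 8 5 6 11 7 4 14 12
nums[mid]=8>3: swap nums[2],nums[5]; hi=4 → 1 3 11 5 6 8 7 4 14 12
nums[mid]=11>3: swap nums[2],nums[4]; hi=3 → 1 3 6 5 11 8 7 4 14 12
nums[mid]=6>3: swap nums[2],nums[3]; hi=2 → 1 3 5 6 11 8 7 4 14 12
nums[mid]=5>3: swap nums[2],nums[2]; hi=1 → 1 3 5 6 11 8 7 4 14 12
end: lo=1, hi=1; nums = 1 3 5 6 11 8 7 4 14 12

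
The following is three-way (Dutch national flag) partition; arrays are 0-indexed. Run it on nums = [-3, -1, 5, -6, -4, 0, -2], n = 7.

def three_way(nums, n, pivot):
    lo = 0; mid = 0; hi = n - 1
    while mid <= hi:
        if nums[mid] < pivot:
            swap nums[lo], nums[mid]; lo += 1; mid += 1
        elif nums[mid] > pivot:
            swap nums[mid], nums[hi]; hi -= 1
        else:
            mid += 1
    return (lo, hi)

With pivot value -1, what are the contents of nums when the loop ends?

[-3, -2, -6, -4, -1, 0, 5]

lo=0 mid=0 hi=6
-3<-1: swap(0,0), lo=1 mid=1 ⇒ [-3, -1, 5, -6, -4, 0, -2]
-1=-1: mid=2
5>-1: swap(2,6), hi=5 ⇒ [-3, -1, -2, -6, -4, 0, 5]
-2<-1: swap(1,2), lo=2 mid=3 ⇒ [-3, -2, -1, -6, -4, 0, 5]
-6<-1: swap(2,3), lo=3 mid=4 ⇒ [-3, -2, -6, -1, -4, 0, 5]
-4<-1: swap(3,4), lo=4 mid=5 ⇒ [-3, -2, -6, -4, -1, 0, 5]
0>-1: swap(5,5), hi=4 ⇒ [-3, -2, -6, -4, -1, 0, 5]
done. lo=4 hi=4; nums=[-3, -2, -6, -4, -1, 0, 5]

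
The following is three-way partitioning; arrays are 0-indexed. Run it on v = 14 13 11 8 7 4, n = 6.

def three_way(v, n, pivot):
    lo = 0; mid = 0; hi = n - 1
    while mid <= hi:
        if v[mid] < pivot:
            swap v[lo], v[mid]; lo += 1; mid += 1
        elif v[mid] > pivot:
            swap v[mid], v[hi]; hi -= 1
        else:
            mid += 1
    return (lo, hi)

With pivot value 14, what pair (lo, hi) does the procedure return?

pivot = 14; lo=0, mid=0, hi=5
v[mid]=14=14: mid=1
v[mid]=13<14: swap v[0],v[1]; lo=1,mid=2 → 13 14 11 8 7 4
v[mid]=11<14: swap v[1],v[2]; lo=2,mid=3 → 13 11 14 8 7 4
v[mid]=8<14: swap v[2],v[3]; lo=3,mid=4 → 13 11 8 14 7 4
v[mid]=7<14: swap v[3],v[4]; lo=4,mid=5 → 13 11 8 7 14 4
v[mid]=4<14: swap v[4],v[5]; lo=5,mid=6 → 13 11 8 7 4 14
end: lo=5, hi=5; v = 13 11 8 7 4 14

(5, 5)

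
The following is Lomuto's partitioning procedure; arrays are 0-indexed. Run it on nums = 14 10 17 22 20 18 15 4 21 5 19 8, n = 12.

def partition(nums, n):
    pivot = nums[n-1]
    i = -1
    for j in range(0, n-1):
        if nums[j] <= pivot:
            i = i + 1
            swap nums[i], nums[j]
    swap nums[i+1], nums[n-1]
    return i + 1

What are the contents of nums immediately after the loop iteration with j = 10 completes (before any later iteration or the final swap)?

pivot = nums[11] = 8; i = -1
j=0: nums[0]=14 > 8 → no swap
j=1: nums[1]=10 > 8 → no swap
j=2: nums[2]=17 > 8 → no swap
j=3: nums[3]=22 > 8 → no swap
j=4: nums[4]=20 > 8 → no swap
j=5: nums[5]=18 > 8 → no swap
j=6: nums[6]=15 > 8 → no swap
j=7: nums[7]=4 ≤ 8 → i=0, swap nums[0],nums[7] → 4 10 17 22 20 18 15 14 21 5 19 8
j=8: nums[8]=21 > 8 → no swap
j=9: nums[9]=5 ≤ 8 → i=1, swap nums[1],nums[9] → 4 5 17 22 20 18 15 14 21 10 19 8
j=10: nums[10]=19 > 8 → no swap
(after j=10) nums = 4 5 17 22 20 18 15 14 21 10 19 8

4 5 17 22 20 18 15 14 21 10 19 8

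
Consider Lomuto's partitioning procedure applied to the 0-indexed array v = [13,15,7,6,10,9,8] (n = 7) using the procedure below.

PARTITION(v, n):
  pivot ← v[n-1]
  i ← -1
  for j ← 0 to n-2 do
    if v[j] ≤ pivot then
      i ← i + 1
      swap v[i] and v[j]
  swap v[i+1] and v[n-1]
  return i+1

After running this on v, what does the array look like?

[7,6,8,15,10,9,13]

pivot=8, i=-1
j=0: 13>8, skip
j=1: 15>8, skip
j=2: 7≤8, i=0, swap(0,2) ⇒ [7,15,13,6,10,9,8]
j=3: 6≤8, i=1, swap(1,3) ⇒ [7,6,13,15,10,9,8]
j=4: 10>8, skip
j=5: 9>8, skip
swap(2,6) ⇒ [7,6,8,15,10,9,13]; return 2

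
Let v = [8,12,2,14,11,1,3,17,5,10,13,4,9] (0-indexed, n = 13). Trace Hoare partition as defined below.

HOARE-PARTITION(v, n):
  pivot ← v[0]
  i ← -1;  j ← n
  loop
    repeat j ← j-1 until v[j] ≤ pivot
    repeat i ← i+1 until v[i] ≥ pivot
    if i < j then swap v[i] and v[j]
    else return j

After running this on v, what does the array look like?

pivot = v[0] = 8; i = -1, j = 13
j→11 (v[11]=4≤8), i→0 (v[0]=8≥8); i<j, swap → [4,12,2,14,11,1,3,17,5,10,13,8,9]
j→8 (v[8]=5≤8), i→1 (v[1]=12≥8); i<j, swap → [4,5,2,14,11,1,3,17,12,10,13,8,9]
j→6 (v[6]=3≤8), i→3 (v[3]=14≥8); i<j, swap → [4,5,2,3,11,1,14,17,12,10,13,8,9]
j→5 (v[5]=1≤8), i→4 (v[4]=11≥8); i<j, swap → [4,5,2,3,1,11,14,17,12,10,13,8,9]
j→4, i→5; i≥j, return j=4. v = [4,5,2,3,1,11,14,17,12,10,13,8,9]

[4,5,2,3,1,11,14,17,12,10,13,8,9]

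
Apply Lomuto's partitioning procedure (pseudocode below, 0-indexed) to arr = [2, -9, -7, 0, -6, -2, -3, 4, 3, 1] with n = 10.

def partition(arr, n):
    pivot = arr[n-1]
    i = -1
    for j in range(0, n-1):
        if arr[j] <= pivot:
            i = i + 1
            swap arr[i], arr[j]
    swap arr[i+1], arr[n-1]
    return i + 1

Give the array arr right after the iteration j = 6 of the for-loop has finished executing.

pivot = arr[9] = 1; i = -1
j=0: arr[0]=2 > 1 → no swap
j=1: arr[1]=-9 ≤ 1 → i=0, swap arr[0],arr[1] → [-9, 2, -7, 0, -6, -2, -3, 4, 3, 1]
j=2: arr[2]=-7 ≤ 1 → i=1, swap arr[1],arr[2] → [-9, -7, 2, 0, -6, -2, -3, 4, 3, 1]
j=3: arr[3]=0 ≤ 1 → i=2, swap arr[2],arr[3] → [-9, -7, 0, 2, -6, -2, -3, 4, 3, 1]
j=4: arr[4]=-6 ≤ 1 → i=3, swap arr[3],arr[4] → [-9, -7, 0, -6, 2, -2, -3, 4, 3, 1]
j=5: arr[5]=-2 ≤ 1 → i=4, swap arr[4],arr[5] → [-9, -7, 0, -6, -2, 2, -3, 4, 3, 1]
j=6: arr[6]=-3 ≤ 1 → i=5, swap arr[5],arr[6] → [-9, -7, 0, -6, -2, -3, 2, 4, 3, 1]
(after j=6) arr = [-9, -7, 0, -6, -2, -3, 2, 4, 3, 1]

[-9, -7, 0, -6, -2, -3, 2, 4, 3, 1]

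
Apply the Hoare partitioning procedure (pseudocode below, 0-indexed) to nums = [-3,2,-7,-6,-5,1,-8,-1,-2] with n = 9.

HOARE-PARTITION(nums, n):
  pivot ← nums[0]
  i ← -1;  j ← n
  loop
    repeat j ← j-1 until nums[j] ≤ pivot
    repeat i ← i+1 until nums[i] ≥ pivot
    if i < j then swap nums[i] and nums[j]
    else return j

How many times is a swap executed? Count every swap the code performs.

pivot = nums[0] = -3; i = -1, j = 9
j→6 (nums[6]=-8≤-3), i→0 (nums[0]=-3≥-3); i<j, swap → [-8,2,-7,-6,-5,1,-3,-1,-2]
j→4 (nums[4]=-5≤-3), i→1 (nums[1]=2≥-3); i<j, swap → [-8,-5,-7,-6,2,1,-3,-1,-2]
j→3, i→4; i≥j, return j=3. nums = [-8,-5,-7,-6,2,1,-3,-1,-2]

2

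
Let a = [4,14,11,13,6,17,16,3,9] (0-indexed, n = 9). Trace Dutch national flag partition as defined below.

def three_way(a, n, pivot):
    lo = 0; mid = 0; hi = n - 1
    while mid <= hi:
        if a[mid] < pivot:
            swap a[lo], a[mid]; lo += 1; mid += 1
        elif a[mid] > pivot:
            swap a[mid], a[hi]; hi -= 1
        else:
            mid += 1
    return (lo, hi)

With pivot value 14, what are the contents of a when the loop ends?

[4,11,13,6,9,3,14,16,17]

lo=0 mid=0 hi=8
4<14: swap(0,0), lo=1 mid=1 ⇒ [4,14,11,13,6,17,16,3,9]
14=14: mid=2
11<14: swap(1,2), lo=2 mid=3 ⇒ [4,11,14,13,6,17,16,3,9]
13<14: swap(2,3), lo=3 mid=4 ⇒ [4,11,13,14,6,17,16,3,9]
6<14: swap(3,4), lo=4 mid=5 ⇒ [4,11,13,6,14,17,16,3,9]
17>14: swap(5,8), hi=7 ⇒ [4,11,13,6,14,9,16,3,17]
9<14: swap(4,5), lo=5 mid=6 ⇒ [4,11,13,6,9,14,16,3,17]
16>14: swap(6,7), hi=6 ⇒ [4,11,13,6,9,14,3,16,17]
3<14: swap(5,6), lo=6 mid=7 ⇒ [4,11,13,6,9,3,14,16,17]
done. lo=6 hi=6; a=[4,11,13,6,9,3,14,16,17]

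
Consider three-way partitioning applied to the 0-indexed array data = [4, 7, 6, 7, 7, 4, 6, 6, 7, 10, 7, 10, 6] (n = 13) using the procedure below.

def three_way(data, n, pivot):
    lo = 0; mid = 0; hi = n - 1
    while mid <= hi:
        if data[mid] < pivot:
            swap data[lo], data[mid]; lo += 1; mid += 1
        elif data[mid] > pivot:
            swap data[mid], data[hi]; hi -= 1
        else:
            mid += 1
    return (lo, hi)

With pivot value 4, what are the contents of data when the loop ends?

pivot = 4; lo=0, mid=0, hi=12
data[mid]=4=4: mid=1
data[mid]=7>4: swap data[1],data[12]; hi=11 → [4, 6, 6, 7, 7, 4, 6, 6, 7, 10, 7, 10, 7]
data[mid]=6>4: swap data[1],data[11]; hi=10 → [4, 10, 6, 7, 7, 4, 6, 6, 7, 10, 7, 6, 7]
data[mid]=10>4: swap data[1],data[10]; hi=9 → [4, 7, 6, 7, 7, 4, 6, 6, 7, 10, 10, 6, 7]
data[mid]=7>4: swap data[1],data[9]; hi=8 → [4, 10, 6, 7, 7, 4, 6, 6, 7, 7, 10, 6, 7]
data[mid]=10>4: swap data[1],data[8]; hi=7 → [4, 7, 6, 7, 7, 4, 6, 6, 10, 7, 10, 6, 7]
data[mid]=7>4: swap data[1],data[7]; hi=6 → [4, 6, 6, 7, 7, 4, 6, 7, 10, 7, 10, 6, 7]
data[mid]=6>4: swap data[1],data[6]; hi=5 → [4, 6, 6, 7, 7, 4, 6, 7, 10, 7, 10, 6, 7]
data[mid]=6>4: swap data[1],data[5]; hi=4 → [4, 4, 6, 7, 7, 6, 6, 7, 10, 7, 10, 6, 7]
data[mid]=4=4: mid=2
data[mid]=6>4: swap data[2],data[4]; hi=3 → [4, 4, 7, 7, 6, 6, 6, 7, 10, 7, 10, 6, 7]
data[mid]=7>4: swap data[2],data[3]; hi=2 → [4, 4, 7, 7, 6, 6, 6, 7, 10, 7, 10, 6, 7]
data[mid]=7>4: swap data[2],data[2]; hi=1 → [4, 4, 7, 7, 6, 6, 6, 7, 10, 7, 10, 6, 7]
end: lo=0, hi=1; data = [4, 4, 7, 7, 6, 6, 6, 7, 10, 7, 10, 6, 7]

[4, 4, 7, 7, 6, 6, 6, 7, 10, 7, 10, 6, 7]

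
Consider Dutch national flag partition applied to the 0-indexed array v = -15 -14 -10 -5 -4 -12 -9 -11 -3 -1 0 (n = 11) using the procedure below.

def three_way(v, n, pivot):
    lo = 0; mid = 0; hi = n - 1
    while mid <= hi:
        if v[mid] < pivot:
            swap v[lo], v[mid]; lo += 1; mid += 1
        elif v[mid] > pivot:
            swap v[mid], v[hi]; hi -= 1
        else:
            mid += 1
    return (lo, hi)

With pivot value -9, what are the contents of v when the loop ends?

lo=0 mid=0 hi=10
-15<-9: swap(0,0), lo=1 mid=1 ⇒ -15 -14 -10 -5 -4 -12 -9 -11 -3 -1 0
-14<-9: swap(1,1), lo=2 mid=2 ⇒ -15 -14 -10 -5 -4 -12 -9 -11 -3 -1 0
-10<-9: swap(2,2), lo=3 mid=3 ⇒ -15 -14 -10 -5 -4 -12 -9 -11 -3 -1 0
-5>-9: swap(3,10), hi=9 ⇒ -15 -14 -10 0 -4 -12 -9 -11 -3 -1 -5
0>-9: swap(3,9), hi=8 ⇒ -15 -14 -10 -1 -4 -12 -9 -11 -3 0 -5
-1>-9: swap(3,8), hi=7 ⇒ -15 -14 -10 -3 -4 -12 -9 -11 -1 0 -5
-3>-9: swap(3,7), hi=6 ⇒ -15 -14 -10 -11 -4 -12 -9 -3 -1 0 -5
-11<-9: swap(3,3), lo=4 mid=4 ⇒ -15 -14 -10 -11 -4 -12 -9 -3 -1 0 -5
-4>-9: swap(4,6), hi=5 ⇒ -15 -14 -10 -11 -9 -12 -4 -3 -1 0 -5
-9=-9: mid=5
-12<-9: swap(4,5), lo=5 mid=6 ⇒ -15 -14 -10 -11 -12 -9 -4 -3 -1 0 -5
done. lo=5 hi=5; v=-15 -14 -10 -11 -12 -9 -4 -3 -1 0 -5

-15 -14 -10 -11 -12 -9 -4 -3 -1 0 -5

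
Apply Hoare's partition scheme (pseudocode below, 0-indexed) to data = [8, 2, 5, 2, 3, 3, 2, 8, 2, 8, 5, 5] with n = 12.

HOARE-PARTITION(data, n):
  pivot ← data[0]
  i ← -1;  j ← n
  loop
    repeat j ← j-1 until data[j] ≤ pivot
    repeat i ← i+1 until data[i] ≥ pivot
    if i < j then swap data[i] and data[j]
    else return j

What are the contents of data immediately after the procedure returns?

[5, 2, 5, 2, 3, 3, 2, 5, 2, 8, 8, 8]

pivot = data[0] = 8; i = -1, j = 12
j→11 (data[11]=5≤8), i→0 (data[0]=8≥8); i<j, swap → [5, 2, 5, 2, 3, 3, 2, 8, 2, 8, 5, 8]
j→10 (data[10]=5≤8), i→7 (data[7]=8≥8); i<j, swap → [5, 2, 5, 2, 3, 3, 2, 5, 2, 8, 8, 8]
j→9, i→9; i≥j, return j=9. data = [5, 2, 5, 2, 3, 3, 2, 5, 2, 8, 8, 8]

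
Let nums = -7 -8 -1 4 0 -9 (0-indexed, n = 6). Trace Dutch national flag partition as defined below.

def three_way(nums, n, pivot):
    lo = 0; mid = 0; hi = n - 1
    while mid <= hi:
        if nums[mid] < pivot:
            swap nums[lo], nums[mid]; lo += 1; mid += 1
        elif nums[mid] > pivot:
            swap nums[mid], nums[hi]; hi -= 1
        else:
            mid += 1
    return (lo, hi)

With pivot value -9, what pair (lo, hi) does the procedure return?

pivot = -9; lo=0, mid=0, hi=5
nums[mid]=-7>-9: swap nums[0],nums[5]; hi=4 → -9 -8 -1 4 0 -7
nums[mid]=-9=-9: mid=1
nums[mid]=-8>-9: swap nums[1],nums[4]; hi=3 → -9 0 -1 4 -8 -7
nums[mid]=0>-9: swap nums[1],nums[3]; hi=2 → -9 4 -1 0 -8 -7
nums[mid]=4>-9: swap nums[1],nums[2]; hi=1 → -9 -1 4 0 -8 -7
nums[mid]=-1>-9: swap nums[1],nums[1]; hi=0 → -9 -1 4 0 -8 -7
end: lo=0, hi=0; nums = -9 -1 4 0 -8 -7

(0, 0)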